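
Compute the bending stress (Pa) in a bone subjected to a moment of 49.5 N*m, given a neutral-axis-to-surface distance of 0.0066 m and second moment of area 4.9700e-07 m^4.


sigma = M * c / I
sigma = 49.5 * 0.0066 / 4.9700e-07
M * c = 0.3267
sigma = 657344.0644


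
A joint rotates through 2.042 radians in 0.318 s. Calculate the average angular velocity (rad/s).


omega = delta_theta / delta_t
omega = 2.042 / 0.318
omega = 6.4214


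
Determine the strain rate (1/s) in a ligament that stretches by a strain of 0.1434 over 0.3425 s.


strain_rate = delta_strain / delta_t
strain_rate = 0.1434 / 0.3425
strain_rate = 0.4187


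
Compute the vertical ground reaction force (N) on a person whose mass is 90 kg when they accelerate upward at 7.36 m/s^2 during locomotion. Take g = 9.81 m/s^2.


GRF = m * (g + a)
GRF = 90 * (9.81 + 7.36)
GRF = 90 * 17.1700
GRF = 1545.3000


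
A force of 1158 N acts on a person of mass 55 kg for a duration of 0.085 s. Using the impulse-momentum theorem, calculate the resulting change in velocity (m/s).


J = F * dt = 1158 * 0.085 = 98.4300 N*s
delta_v = J / m
delta_v = 98.4300 / 55
delta_v = 1.7896


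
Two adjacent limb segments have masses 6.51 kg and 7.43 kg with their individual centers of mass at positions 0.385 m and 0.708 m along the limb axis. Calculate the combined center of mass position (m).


COM = (m1*x1 + m2*x2) / (m1 + m2)
COM = (6.51*0.385 + 7.43*0.708) / (6.51 + 7.43)
Numerator = 7.7668
Denominator = 13.9400
COM = 0.5572


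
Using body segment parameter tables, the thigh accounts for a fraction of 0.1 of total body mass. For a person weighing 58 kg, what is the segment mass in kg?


m_segment = body_mass * fraction
m_segment = 58 * 0.1
m_segment = 5.8000


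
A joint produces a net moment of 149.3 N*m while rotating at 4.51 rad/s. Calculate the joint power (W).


P = M * omega
P = 149.3 * 4.51
P = 673.3430


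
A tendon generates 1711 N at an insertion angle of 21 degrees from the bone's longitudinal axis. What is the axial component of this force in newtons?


F_eff = F_tendon * cos(theta)
theta = 21 deg = 0.3665 rad
cos(theta) = 0.9336
F_eff = 1711 * 0.9336
F_eff = 1597.3561


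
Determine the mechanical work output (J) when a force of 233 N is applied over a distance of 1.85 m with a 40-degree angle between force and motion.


W = F * d * cos(theta)
theta = 40 deg = 0.6981 rad
cos(theta) = 0.7660
W = 233 * 1.85 * 0.7660
W = 330.2035


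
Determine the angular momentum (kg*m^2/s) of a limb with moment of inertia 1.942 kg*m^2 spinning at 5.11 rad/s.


L = I * omega
L = 1.942 * 5.11
L = 9.9236


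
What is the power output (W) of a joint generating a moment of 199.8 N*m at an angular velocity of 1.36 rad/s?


P = M * omega
P = 199.8 * 1.36
P = 271.7280


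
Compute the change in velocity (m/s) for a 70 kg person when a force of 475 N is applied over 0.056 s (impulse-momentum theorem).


J = F * dt = 475 * 0.056 = 26.6000 N*s
delta_v = J / m
delta_v = 26.6000 / 70
delta_v = 0.3800


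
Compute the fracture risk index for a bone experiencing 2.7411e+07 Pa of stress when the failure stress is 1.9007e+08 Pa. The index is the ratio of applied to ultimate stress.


FRI = applied / ultimate
FRI = 2.7411e+07 / 1.9007e+08
FRI = 0.1442


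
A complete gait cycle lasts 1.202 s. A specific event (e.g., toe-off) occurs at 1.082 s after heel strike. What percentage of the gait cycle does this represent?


pct = (event_time / cycle_time) * 100
pct = (1.082 / 1.202) * 100
ratio = 0.9002
pct = 90.0166


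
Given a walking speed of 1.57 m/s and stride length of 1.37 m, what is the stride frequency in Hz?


f = v / stride_length
f = 1.57 / 1.37
f = 1.1460


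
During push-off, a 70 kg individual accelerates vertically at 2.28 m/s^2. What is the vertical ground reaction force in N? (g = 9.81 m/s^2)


GRF = m * (g + a)
GRF = 70 * (9.81 + 2.28)
GRF = 70 * 12.0900
GRF = 846.3000


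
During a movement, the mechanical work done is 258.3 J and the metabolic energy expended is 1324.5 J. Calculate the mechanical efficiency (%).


eta = (W_mech / E_meta) * 100
eta = (258.3 / 1324.5) * 100
ratio = 0.1950
eta = 19.5017


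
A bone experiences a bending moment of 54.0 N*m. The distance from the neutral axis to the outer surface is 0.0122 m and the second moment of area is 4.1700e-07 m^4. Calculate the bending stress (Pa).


sigma = M * c / I
sigma = 54.0 * 0.0122 / 4.1700e-07
M * c = 0.6588
sigma = 1.5799e+06


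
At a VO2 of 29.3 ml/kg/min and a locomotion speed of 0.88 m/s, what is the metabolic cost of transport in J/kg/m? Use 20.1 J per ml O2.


Power per kg = VO2 * 20.1 / 60
Power per kg = 29.3 * 20.1 / 60 = 9.8155 W/kg
Cost = power_per_kg / speed
Cost = 9.8155 / 0.88
Cost = 11.1540


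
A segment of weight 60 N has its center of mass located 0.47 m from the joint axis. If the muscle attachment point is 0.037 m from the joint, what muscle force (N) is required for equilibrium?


F_muscle = W * d_load / d_muscle
F_muscle = 60 * 0.47 / 0.037
Numerator = 28.2000
F_muscle = 762.1622


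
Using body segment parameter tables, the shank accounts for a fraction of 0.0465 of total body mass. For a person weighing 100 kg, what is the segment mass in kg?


m_segment = body_mass * fraction
m_segment = 100 * 0.0465
m_segment = 4.6500


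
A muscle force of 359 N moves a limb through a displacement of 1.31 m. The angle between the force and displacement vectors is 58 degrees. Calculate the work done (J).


W = F * d * cos(theta)
theta = 58 deg = 1.0123 rad
cos(theta) = 0.5299
W = 359 * 1.31 * 0.5299
W = 249.2157


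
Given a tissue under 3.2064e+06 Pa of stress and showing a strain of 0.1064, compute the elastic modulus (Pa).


E = stress / strain
E = 3.2064e+06 / 0.1064
E = 3.0135e+07


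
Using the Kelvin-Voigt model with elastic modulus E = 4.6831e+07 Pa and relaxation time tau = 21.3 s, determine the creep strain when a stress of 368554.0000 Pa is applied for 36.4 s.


epsilon(t) = (sigma/E) * (1 - exp(-t/tau))
sigma/E = 368554.0000 / 4.6831e+07 = 0.0079
exp(-t/tau) = exp(-36.4 / 21.3) = 0.1811
epsilon = 0.0079 * (1 - 0.1811)
epsilon = 0.0064


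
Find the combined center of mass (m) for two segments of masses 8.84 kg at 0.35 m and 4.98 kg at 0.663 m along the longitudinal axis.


COM = (m1*x1 + m2*x2) / (m1 + m2)
COM = (8.84*0.35 + 4.98*0.663) / (8.84 + 4.98)
Numerator = 6.3957
Denominator = 13.8200
COM = 0.4628


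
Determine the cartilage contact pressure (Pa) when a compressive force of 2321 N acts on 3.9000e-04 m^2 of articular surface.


P = F / A
P = 2321 / 3.9000e-04
P = 5.9513e+06


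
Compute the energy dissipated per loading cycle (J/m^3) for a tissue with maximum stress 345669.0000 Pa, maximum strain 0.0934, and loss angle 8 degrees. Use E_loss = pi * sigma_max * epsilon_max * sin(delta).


E_loss = pi * sigma_max * epsilon_max * sin(delta)
delta = 8 deg = 0.1396 rad
sin(delta) = 0.1392
E_loss = pi * 345669.0000 * 0.0934 * 0.1392
E_loss = 14116.0272


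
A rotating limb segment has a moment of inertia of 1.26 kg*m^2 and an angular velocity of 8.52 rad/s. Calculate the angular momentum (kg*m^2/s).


L = I * omega
L = 1.26 * 8.52
L = 10.7352


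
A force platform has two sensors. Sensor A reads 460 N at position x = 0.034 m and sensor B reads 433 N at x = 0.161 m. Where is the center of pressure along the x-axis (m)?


COP_x = (F1*x1 + F2*x2) / (F1 + F2)
COP_x = (460*0.034 + 433*0.161) / (460 + 433)
Numerator = 85.3530
Denominator = 893
COP_x = 0.0956


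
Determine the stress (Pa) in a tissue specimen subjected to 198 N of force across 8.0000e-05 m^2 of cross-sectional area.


stress = F / A
stress = 198 / 8.0000e-05
stress = 2.4750e+06


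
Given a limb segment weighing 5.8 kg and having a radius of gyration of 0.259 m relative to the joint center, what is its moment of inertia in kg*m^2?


I = m * k^2
I = 5.8 * 0.259^2
k^2 = 0.0671
I = 0.3891


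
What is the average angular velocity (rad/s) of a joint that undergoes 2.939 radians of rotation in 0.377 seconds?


omega = delta_theta / delta_t
omega = 2.939 / 0.377
omega = 7.7958


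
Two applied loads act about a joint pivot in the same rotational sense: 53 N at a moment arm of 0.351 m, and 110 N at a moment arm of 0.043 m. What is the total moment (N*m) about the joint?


M = F1 * d1 + F2 * d2
M = 53 * 0.351 + 110 * 0.043
M = 18.6030 + 4.7300
M = 23.3330


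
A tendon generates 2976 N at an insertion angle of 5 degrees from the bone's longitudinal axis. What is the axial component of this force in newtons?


F_eff = F_tendon * cos(theta)
theta = 5 deg = 0.0873 rad
cos(theta) = 0.9962
F_eff = 2976 * 0.9962
F_eff = 2964.6754


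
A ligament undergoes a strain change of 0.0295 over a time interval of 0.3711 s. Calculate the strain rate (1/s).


strain_rate = delta_strain / delta_t
strain_rate = 0.0295 / 0.3711
strain_rate = 0.0795


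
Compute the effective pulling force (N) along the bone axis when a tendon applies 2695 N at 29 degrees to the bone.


F_eff = F_tendon * cos(theta)
theta = 29 deg = 0.5061 rad
cos(theta) = 0.8746
F_eff = 2695 * 0.8746
F_eff = 2357.1001


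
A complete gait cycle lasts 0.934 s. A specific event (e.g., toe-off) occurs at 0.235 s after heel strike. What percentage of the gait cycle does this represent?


pct = (event_time / cycle_time) * 100
pct = (0.235 / 0.934) * 100
ratio = 0.2516
pct = 25.1606


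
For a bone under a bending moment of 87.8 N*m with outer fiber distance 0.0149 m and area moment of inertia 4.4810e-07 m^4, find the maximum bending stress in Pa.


sigma = M * c / I
sigma = 87.8 * 0.0149 / 4.4810e-07
M * c = 1.3082
sigma = 2.9195e+06


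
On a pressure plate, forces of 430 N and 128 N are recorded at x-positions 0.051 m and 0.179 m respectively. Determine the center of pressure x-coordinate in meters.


COP_x = (F1*x1 + F2*x2) / (F1 + F2)
COP_x = (430*0.051 + 128*0.179) / (430 + 128)
Numerator = 44.8420
Denominator = 558
COP_x = 0.0804


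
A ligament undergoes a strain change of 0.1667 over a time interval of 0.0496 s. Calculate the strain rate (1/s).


strain_rate = delta_strain / delta_t
strain_rate = 0.1667 / 0.0496
strain_rate = 3.3609


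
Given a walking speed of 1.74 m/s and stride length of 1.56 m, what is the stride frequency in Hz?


f = v / stride_length
f = 1.74 / 1.56
f = 1.1154


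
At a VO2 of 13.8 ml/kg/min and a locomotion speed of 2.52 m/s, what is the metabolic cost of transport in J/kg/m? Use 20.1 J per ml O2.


Power per kg = VO2 * 20.1 / 60
Power per kg = 13.8 * 20.1 / 60 = 4.6230 W/kg
Cost = power_per_kg / speed
Cost = 4.6230 / 2.52
Cost = 1.8345


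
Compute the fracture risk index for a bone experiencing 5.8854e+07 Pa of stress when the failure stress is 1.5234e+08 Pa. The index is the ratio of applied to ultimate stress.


FRI = applied / ultimate
FRI = 5.8854e+07 / 1.5234e+08
FRI = 0.3863


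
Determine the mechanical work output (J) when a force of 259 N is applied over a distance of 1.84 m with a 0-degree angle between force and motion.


W = F * d * cos(theta)
theta = 0 deg = 0.0000 rad
cos(theta) = 1.0000
W = 259 * 1.84 * 1.0000
W = 476.5600


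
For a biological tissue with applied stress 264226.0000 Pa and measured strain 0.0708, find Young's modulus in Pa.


E = stress / strain
E = 264226.0000 / 0.0708
E = 3.7320e+06


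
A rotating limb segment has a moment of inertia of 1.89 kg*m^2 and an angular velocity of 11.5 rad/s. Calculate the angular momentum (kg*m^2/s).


L = I * omega
L = 1.89 * 11.5
L = 21.7350


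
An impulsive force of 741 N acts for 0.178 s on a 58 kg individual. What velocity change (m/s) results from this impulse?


J = F * dt = 741 * 0.178 = 131.8980 N*s
delta_v = J / m
delta_v = 131.8980 / 58
delta_v = 2.2741


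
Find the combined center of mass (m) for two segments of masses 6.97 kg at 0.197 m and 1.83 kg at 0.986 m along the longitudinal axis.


COM = (m1*x1 + m2*x2) / (m1 + m2)
COM = (6.97*0.197 + 1.83*0.986) / (6.97 + 1.83)
Numerator = 3.1775
Denominator = 8.8000
COM = 0.3611


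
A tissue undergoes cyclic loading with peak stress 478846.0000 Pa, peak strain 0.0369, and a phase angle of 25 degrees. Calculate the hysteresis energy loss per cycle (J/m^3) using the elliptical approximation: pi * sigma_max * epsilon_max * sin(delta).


E_loss = pi * sigma_max * epsilon_max * sin(delta)
delta = 25 deg = 0.4363 rad
sin(delta) = 0.4226
E_loss = pi * 478846.0000 * 0.0369 * 0.4226
E_loss = 23459.5870


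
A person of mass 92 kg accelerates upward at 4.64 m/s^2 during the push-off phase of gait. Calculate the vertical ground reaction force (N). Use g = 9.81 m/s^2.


GRF = m * (g + a)
GRF = 92 * (9.81 + 4.64)
GRF = 92 * 14.4500
GRF = 1329.4000


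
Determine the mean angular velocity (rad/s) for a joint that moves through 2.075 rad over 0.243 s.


omega = delta_theta / delta_t
omega = 2.075 / 0.243
omega = 8.5391


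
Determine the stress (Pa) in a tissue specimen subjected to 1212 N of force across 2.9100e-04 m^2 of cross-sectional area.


stress = F / A
stress = 1212 / 2.9100e-04
stress = 4.1649e+06


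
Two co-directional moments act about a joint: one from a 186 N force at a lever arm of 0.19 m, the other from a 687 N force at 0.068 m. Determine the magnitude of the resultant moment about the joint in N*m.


M = F1 * d1 + F2 * d2
M = 186 * 0.19 + 687 * 0.068
M = 35.3400 + 46.7160
M = 82.0560


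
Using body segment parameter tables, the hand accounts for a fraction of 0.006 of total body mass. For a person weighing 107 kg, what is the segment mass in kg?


m_segment = body_mass * fraction
m_segment = 107 * 0.006
m_segment = 0.6420


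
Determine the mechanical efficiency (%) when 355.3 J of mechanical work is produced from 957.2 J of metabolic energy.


eta = (W_mech / E_meta) * 100
eta = (355.3 / 957.2) * 100
ratio = 0.3712
eta = 37.1187


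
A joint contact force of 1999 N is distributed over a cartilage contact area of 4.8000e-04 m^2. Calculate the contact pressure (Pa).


P = F / A
P = 1999 / 4.8000e-04
P = 4.1646e+06


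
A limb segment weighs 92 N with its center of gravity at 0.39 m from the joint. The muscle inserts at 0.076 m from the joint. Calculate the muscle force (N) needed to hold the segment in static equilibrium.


F_muscle = W * d_load / d_muscle
F_muscle = 92 * 0.39 / 0.076
Numerator = 35.8800
F_muscle = 472.1053


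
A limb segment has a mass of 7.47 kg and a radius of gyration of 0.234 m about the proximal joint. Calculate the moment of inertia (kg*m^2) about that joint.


I = m * k^2
I = 7.47 * 0.234^2
k^2 = 0.0548
I = 0.4090


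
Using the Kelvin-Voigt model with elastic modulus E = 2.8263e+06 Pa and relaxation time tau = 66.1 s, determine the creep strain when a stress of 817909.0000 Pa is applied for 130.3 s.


epsilon(t) = (sigma/E) * (1 - exp(-t/tau))
sigma/E = 817909.0000 / 2.8263e+06 = 0.2894
exp(-t/tau) = exp(-130.3 / 66.1) = 0.1393
epsilon = 0.2894 * (1 - 0.1393)
epsilon = 0.2491


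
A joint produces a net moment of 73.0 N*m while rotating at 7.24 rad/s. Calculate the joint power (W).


P = M * omega
P = 73.0 * 7.24
P = 528.5200


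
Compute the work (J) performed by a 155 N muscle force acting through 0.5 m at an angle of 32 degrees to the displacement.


W = F * d * cos(theta)
theta = 32 deg = 0.5585 rad
cos(theta) = 0.8480
W = 155 * 0.5 * 0.8480
W = 65.7237


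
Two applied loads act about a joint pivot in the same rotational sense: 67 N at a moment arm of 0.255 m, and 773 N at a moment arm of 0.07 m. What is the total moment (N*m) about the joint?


M = F1 * d1 + F2 * d2
M = 67 * 0.255 + 773 * 0.07
M = 17.0850 + 54.1100
M = 71.1950


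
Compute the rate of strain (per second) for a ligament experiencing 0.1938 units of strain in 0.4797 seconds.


strain_rate = delta_strain / delta_t
strain_rate = 0.1938 / 0.4797
strain_rate = 0.4040


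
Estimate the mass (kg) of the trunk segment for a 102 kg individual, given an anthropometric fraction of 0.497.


m_segment = body_mass * fraction
m_segment = 102 * 0.497
m_segment = 50.6940


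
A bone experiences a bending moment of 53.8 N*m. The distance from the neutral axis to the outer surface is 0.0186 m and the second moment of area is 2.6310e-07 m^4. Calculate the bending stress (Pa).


sigma = M * c / I
sigma = 53.8 * 0.0186 / 2.6310e-07
M * c = 1.0007
sigma = 3.8034e+06


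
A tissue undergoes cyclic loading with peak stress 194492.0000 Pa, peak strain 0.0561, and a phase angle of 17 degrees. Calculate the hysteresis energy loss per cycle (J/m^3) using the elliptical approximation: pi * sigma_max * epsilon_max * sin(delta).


E_loss = pi * sigma_max * epsilon_max * sin(delta)
delta = 17 deg = 0.2967 rad
sin(delta) = 0.2924
E_loss = pi * 194492.0000 * 0.0561 * 0.2924
E_loss = 10021.8943


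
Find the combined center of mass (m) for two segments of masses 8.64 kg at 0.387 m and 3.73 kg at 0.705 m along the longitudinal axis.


COM = (m1*x1 + m2*x2) / (m1 + m2)
COM = (8.64*0.387 + 3.73*0.705) / (8.64 + 3.73)
Numerator = 5.9733
Denominator = 12.3700
COM = 0.4829


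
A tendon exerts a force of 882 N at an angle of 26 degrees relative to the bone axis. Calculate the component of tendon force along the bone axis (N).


F_eff = F_tendon * cos(theta)
theta = 26 deg = 0.4538 rad
cos(theta) = 0.8988
F_eff = 882 * 0.8988
F_eff = 792.7363


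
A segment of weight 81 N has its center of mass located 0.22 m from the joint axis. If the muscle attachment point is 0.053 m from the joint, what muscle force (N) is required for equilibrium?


F_muscle = W * d_load / d_muscle
F_muscle = 81 * 0.22 / 0.053
Numerator = 17.8200
F_muscle = 336.2264


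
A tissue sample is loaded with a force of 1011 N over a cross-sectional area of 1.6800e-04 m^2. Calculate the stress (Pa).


stress = F / A
stress = 1011 / 1.6800e-04
stress = 6.0179e+06


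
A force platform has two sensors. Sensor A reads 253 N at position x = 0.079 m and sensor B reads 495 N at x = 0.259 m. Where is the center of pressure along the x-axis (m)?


COP_x = (F1*x1 + F2*x2) / (F1 + F2)
COP_x = (253*0.079 + 495*0.259) / (253 + 495)
Numerator = 148.1920
Denominator = 748
COP_x = 0.1981


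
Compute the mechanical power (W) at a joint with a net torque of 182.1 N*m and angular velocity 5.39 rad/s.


P = M * omega
P = 182.1 * 5.39
P = 981.5190


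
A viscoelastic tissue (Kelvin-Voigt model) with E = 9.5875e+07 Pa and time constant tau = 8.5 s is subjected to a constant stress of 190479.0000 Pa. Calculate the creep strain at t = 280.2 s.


epsilon(t) = (sigma/E) * (1 - exp(-t/tau))
sigma/E = 190479.0000 / 9.5875e+07 = 0.0020
exp(-t/tau) = exp(-280.2 / 8.5) = 4.8263e-15
epsilon = 0.0020 * (1 - 4.8263e-15)
epsilon = 0.0020


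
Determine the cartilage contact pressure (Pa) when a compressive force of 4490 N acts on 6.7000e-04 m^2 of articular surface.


P = F / A
P = 4490 / 6.7000e-04
P = 6.7015e+06


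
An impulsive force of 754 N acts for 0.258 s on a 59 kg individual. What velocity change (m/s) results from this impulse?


J = F * dt = 754 * 0.258 = 194.5320 N*s
delta_v = J / m
delta_v = 194.5320 / 59
delta_v = 3.2972


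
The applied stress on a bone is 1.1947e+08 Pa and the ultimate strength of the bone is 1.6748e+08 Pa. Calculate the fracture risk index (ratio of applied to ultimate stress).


FRI = applied / ultimate
FRI = 1.1947e+08 / 1.6748e+08
FRI = 0.7133


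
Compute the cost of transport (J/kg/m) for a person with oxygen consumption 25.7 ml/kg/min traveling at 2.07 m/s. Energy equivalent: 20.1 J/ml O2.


Power per kg = VO2 * 20.1 / 60
Power per kg = 25.7 * 20.1 / 60 = 8.6095 W/kg
Cost = power_per_kg / speed
Cost = 8.6095 / 2.07
Cost = 4.1592


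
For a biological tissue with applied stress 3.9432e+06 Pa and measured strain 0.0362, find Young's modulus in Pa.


E = stress / strain
E = 3.9432e+06 / 0.0362
E = 1.0893e+08


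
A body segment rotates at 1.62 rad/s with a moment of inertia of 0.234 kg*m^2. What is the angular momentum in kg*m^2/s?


L = I * omega
L = 0.234 * 1.62
L = 0.3791


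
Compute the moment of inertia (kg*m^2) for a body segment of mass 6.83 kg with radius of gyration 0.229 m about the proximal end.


I = m * k^2
I = 6.83 * 0.229^2
k^2 = 0.0524
I = 0.3582


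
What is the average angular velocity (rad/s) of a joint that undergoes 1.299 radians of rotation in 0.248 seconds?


omega = delta_theta / delta_t
omega = 1.299 / 0.248
omega = 5.2379


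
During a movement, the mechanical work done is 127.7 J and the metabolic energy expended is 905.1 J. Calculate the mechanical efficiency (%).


eta = (W_mech / E_meta) * 100
eta = (127.7 / 905.1) * 100
ratio = 0.1411
eta = 14.1089


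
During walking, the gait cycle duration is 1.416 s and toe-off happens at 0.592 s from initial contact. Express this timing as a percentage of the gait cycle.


pct = (event_time / cycle_time) * 100
pct = (0.592 / 1.416) * 100
ratio = 0.4181
pct = 41.8079


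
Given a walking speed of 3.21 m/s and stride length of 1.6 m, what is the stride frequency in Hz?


f = v / stride_length
f = 3.21 / 1.6
f = 2.0062


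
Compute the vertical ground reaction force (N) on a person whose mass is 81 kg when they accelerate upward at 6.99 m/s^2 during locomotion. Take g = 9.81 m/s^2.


GRF = m * (g + a)
GRF = 81 * (9.81 + 6.99)
GRF = 81 * 16.8000
GRF = 1360.8000


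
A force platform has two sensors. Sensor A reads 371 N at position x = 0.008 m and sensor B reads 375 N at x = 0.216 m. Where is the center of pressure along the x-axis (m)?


COP_x = (F1*x1 + F2*x2) / (F1 + F2)
COP_x = (371*0.008 + 375*0.216) / (371 + 375)
Numerator = 83.9680
Denominator = 746
COP_x = 0.1126


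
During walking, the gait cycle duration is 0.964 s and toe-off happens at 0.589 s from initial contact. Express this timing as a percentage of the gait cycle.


pct = (event_time / cycle_time) * 100
pct = (0.589 / 0.964) * 100
ratio = 0.6110
pct = 61.0996


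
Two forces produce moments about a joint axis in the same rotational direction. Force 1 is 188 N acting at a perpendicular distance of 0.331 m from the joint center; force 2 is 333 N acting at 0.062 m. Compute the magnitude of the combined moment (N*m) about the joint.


M = F1 * d1 + F2 * d2
M = 188 * 0.331 + 333 * 0.062
M = 62.2280 + 20.6460
M = 82.8740


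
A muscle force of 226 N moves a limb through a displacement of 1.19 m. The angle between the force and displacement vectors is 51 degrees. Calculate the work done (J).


W = F * d * cos(theta)
theta = 51 deg = 0.8901 rad
cos(theta) = 0.6293
W = 226 * 1.19 * 0.6293
W = 169.2494


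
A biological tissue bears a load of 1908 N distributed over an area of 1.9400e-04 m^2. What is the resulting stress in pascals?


stress = F / A
stress = 1908 / 1.9400e-04
stress = 9.8351e+06


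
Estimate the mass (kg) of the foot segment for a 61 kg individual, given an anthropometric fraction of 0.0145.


m_segment = body_mass * fraction
m_segment = 61 * 0.0145
m_segment = 0.8845


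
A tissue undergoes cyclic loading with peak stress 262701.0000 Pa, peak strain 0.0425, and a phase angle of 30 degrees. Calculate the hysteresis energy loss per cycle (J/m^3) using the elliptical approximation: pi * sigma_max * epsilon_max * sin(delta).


E_loss = pi * sigma_max * epsilon_max * sin(delta)
delta = 30 deg = 0.5236 rad
sin(delta) = 0.5000
E_loss = pi * 262701.0000 * 0.0425 * 0.5000
E_loss = 17537.6150


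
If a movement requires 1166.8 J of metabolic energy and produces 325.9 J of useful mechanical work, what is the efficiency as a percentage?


eta = (W_mech / E_meta) * 100
eta = (325.9 / 1166.8) * 100
ratio = 0.2793
eta = 27.9311


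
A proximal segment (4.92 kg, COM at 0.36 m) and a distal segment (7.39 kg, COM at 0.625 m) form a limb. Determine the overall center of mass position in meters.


COM = (m1*x1 + m2*x2) / (m1 + m2)
COM = (4.92*0.36 + 7.39*0.625) / (4.92 + 7.39)
Numerator = 6.3899
Denominator = 12.3100
COM = 0.5191


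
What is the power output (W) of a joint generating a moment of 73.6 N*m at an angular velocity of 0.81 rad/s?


P = M * omega
P = 73.6 * 0.81
P = 59.6160


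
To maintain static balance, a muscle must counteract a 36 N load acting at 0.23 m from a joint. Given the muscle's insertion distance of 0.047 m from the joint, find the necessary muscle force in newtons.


F_muscle = W * d_load / d_muscle
F_muscle = 36 * 0.23 / 0.047
Numerator = 8.2800
F_muscle = 176.1702


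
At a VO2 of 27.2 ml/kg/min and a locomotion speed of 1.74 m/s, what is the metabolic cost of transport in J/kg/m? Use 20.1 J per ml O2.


Power per kg = VO2 * 20.1 / 60
Power per kg = 27.2 * 20.1 / 60 = 9.1120 W/kg
Cost = power_per_kg / speed
Cost = 9.1120 / 1.74
Cost = 5.2368


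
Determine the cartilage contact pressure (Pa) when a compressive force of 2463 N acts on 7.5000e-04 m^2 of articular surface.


P = F / A
P = 2463 / 7.5000e-04
P = 3.2840e+06


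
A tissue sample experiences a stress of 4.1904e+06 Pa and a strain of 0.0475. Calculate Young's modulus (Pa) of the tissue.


E = stress / strain
E = 4.1904e+06 / 0.0475
E = 8.8219e+07


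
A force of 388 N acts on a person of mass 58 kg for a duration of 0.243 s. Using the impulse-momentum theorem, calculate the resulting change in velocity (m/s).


J = F * dt = 388 * 0.243 = 94.2840 N*s
delta_v = J / m
delta_v = 94.2840 / 58
delta_v = 1.6256


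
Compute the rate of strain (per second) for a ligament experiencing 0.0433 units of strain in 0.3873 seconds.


strain_rate = delta_strain / delta_t
strain_rate = 0.0433 / 0.3873
strain_rate = 0.1118


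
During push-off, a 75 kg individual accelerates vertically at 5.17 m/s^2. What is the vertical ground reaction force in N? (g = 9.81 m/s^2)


GRF = m * (g + a)
GRF = 75 * (9.81 + 5.17)
GRF = 75 * 14.9800
GRF = 1123.5000


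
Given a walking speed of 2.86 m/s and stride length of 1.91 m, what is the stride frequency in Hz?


f = v / stride_length
f = 2.86 / 1.91
f = 1.4974


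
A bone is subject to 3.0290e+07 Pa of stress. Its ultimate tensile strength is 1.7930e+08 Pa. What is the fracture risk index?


FRI = applied / ultimate
FRI = 3.0290e+07 / 1.7930e+08
FRI = 0.1689


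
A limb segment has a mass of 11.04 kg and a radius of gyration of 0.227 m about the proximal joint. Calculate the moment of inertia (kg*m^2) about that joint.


I = m * k^2
I = 11.04 * 0.227^2
k^2 = 0.0515
I = 0.5689


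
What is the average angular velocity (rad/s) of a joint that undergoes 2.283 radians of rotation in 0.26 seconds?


omega = delta_theta / delta_t
omega = 2.283 / 0.26
omega = 8.7808


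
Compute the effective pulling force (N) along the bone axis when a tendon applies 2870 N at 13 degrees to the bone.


F_eff = F_tendon * cos(theta)
theta = 13 deg = 0.2269 rad
cos(theta) = 0.9744
F_eff = 2870 * 0.9744
F_eff = 2796.4421


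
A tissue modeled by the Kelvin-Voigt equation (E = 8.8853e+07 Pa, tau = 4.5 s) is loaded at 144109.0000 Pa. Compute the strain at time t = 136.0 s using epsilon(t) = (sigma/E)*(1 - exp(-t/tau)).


epsilon(t) = (sigma/E) * (1 - exp(-t/tau))
sigma/E = 144109.0000 / 8.8853e+07 = 0.0016
exp(-t/tau) = exp(-136.0 / 4.5) = 7.4930e-14
epsilon = 0.0016 * (1 - 7.4930e-14)
epsilon = 0.0016


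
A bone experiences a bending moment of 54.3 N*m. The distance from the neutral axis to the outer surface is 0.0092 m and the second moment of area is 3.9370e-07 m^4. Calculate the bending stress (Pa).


sigma = M * c / I
sigma = 54.3 * 0.0092 / 3.9370e-07
M * c = 0.4996
sigma = 1.2689e+06


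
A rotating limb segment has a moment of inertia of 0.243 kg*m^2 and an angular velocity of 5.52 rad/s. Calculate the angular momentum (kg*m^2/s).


L = I * omega
L = 0.243 * 5.52
L = 1.3414


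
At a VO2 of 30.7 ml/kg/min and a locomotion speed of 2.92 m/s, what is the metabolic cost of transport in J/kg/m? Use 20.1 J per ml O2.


Power per kg = VO2 * 20.1 / 60
Power per kg = 30.7 * 20.1 / 60 = 10.2845 W/kg
Cost = power_per_kg / speed
Cost = 10.2845 / 2.92
Cost = 3.5221


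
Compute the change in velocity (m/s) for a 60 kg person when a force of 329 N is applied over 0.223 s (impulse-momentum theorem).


J = F * dt = 329 * 0.223 = 73.3670 N*s
delta_v = J / m
delta_v = 73.3670 / 60
delta_v = 1.2228


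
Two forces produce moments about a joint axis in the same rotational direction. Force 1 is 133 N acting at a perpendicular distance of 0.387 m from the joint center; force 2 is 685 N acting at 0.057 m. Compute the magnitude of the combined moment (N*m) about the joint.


M = F1 * d1 + F2 * d2
M = 133 * 0.387 + 685 * 0.057
M = 51.4710 + 39.0450
M = 90.5160


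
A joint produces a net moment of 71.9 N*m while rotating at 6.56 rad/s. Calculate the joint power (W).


P = M * omega
P = 71.9 * 6.56
P = 471.6640


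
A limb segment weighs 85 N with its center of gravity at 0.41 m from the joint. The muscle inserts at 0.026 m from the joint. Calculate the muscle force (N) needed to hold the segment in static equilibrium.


F_muscle = W * d_load / d_muscle
F_muscle = 85 * 0.41 / 0.026
Numerator = 34.8500
F_muscle = 1340.3846


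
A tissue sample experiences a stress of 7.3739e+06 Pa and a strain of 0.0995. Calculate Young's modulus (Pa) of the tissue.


E = stress / strain
E = 7.3739e+06 / 0.0995
E = 7.4110e+07


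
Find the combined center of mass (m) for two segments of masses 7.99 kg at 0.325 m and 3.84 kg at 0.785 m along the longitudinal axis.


COM = (m1*x1 + m2*x2) / (m1 + m2)
COM = (7.99*0.325 + 3.84*0.785) / (7.99 + 3.84)
Numerator = 5.6112
Denominator = 11.8300
COM = 0.4743


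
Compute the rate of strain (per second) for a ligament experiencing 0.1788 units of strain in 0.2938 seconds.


strain_rate = delta_strain / delta_t
strain_rate = 0.1788 / 0.2938
strain_rate = 0.6086


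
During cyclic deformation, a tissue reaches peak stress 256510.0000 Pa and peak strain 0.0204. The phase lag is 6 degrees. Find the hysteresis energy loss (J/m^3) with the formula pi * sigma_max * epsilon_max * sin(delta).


E_loss = pi * sigma_max * epsilon_max * sin(delta)
delta = 6 deg = 0.1047 rad
sin(delta) = 0.1045
E_loss = pi * 256510.0000 * 0.0204 * 0.1045
E_loss = 1718.3788


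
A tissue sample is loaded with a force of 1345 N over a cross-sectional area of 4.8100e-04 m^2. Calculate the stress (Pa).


stress = F / A
stress = 1345 / 4.8100e-04
stress = 2.7963e+06


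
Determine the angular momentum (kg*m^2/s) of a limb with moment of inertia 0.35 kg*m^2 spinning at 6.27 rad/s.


L = I * omega
L = 0.35 * 6.27
L = 2.1945


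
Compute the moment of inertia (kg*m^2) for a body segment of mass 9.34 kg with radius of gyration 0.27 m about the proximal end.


I = m * k^2
I = 9.34 * 0.27^2
k^2 = 0.0729
I = 0.6809


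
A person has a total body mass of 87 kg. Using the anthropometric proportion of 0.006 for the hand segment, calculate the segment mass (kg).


m_segment = body_mass * fraction
m_segment = 87 * 0.006
m_segment = 0.5220


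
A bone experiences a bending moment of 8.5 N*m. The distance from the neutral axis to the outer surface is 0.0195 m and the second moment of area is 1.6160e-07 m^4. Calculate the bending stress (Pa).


sigma = M * c / I
sigma = 8.5 * 0.0195 / 1.6160e-07
M * c = 0.1658
sigma = 1.0257e+06


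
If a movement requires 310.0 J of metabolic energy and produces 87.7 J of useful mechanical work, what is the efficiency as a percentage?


eta = (W_mech / E_meta) * 100
eta = (87.7 / 310.0) * 100
ratio = 0.2829
eta = 28.2903


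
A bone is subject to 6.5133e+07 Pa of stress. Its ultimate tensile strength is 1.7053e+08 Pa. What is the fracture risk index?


FRI = applied / ultimate
FRI = 6.5133e+07 / 1.7053e+08
FRI = 0.3819


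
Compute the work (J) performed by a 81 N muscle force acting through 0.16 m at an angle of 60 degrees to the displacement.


W = F * d * cos(theta)
theta = 60 deg = 1.0472 rad
cos(theta) = 0.5000
W = 81 * 0.16 * 0.5000
W = 6.4800


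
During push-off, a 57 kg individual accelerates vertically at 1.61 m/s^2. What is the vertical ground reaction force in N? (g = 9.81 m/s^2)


GRF = m * (g + a)
GRF = 57 * (9.81 + 1.61)
GRF = 57 * 11.4200
GRF = 650.9400


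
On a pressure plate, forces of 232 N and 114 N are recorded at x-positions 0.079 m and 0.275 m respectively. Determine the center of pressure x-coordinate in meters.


COP_x = (F1*x1 + F2*x2) / (F1 + F2)
COP_x = (232*0.079 + 114*0.275) / (232 + 114)
Numerator = 49.6780
Denominator = 346
COP_x = 0.1436


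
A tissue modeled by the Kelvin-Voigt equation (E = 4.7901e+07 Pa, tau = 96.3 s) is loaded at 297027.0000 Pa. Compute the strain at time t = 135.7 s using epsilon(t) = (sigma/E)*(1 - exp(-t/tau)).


epsilon(t) = (sigma/E) * (1 - exp(-t/tau))
sigma/E = 297027.0000 / 4.7901e+07 = 0.0062
exp(-t/tau) = exp(-135.7 / 96.3) = 0.2444
epsilon = 0.0062 * (1 - 0.2444)
epsilon = 0.0047


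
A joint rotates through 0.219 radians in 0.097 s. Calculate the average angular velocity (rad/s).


omega = delta_theta / delta_t
omega = 0.219 / 0.097
omega = 2.2577


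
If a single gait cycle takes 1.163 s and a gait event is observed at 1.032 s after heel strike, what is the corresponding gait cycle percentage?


pct = (event_time / cycle_time) * 100
pct = (1.032 / 1.163) * 100
ratio = 0.8874
pct = 88.7360


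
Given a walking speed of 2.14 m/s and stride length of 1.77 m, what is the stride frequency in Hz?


f = v / stride_length
f = 2.14 / 1.77
f = 1.2090


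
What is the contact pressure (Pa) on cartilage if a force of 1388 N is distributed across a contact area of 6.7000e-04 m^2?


P = F / A
P = 1388 / 6.7000e-04
P = 2.0716e+06


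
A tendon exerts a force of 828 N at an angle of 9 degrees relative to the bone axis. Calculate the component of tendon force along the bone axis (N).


F_eff = F_tendon * cos(theta)
theta = 9 deg = 0.1571 rad
cos(theta) = 0.9877
F_eff = 828 * 0.9877
F_eff = 817.8059


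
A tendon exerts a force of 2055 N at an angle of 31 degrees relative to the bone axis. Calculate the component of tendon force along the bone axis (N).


F_eff = F_tendon * cos(theta)
theta = 31 deg = 0.5411 rad
cos(theta) = 0.8572
F_eff = 2055 * 0.8572
F_eff = 1761.4788


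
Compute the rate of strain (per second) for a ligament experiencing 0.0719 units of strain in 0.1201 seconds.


strain_rate = delta_strain / delta_t
strain_rate = 0.0719 / 0.1201
strain_rate = 0.5987


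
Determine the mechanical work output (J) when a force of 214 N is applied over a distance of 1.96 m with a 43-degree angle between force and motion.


W = F * d * cos(theta)
theta = 43 deg = 0.7505 rad
cos(theta) = 0.7314
W = 214 * 1.96 * 0.7314
W = 306.7590


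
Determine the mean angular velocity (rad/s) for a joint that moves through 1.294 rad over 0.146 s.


omega = delta_theta / delta_t
omega = 1.294 / 0.146
omega = 8.8630


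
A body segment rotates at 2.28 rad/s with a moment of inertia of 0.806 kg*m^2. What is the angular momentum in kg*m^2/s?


L = I * omega
L = 0.806 * 2.28
L = 1.8377


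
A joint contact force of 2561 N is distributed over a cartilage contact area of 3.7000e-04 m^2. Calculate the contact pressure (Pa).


P = F / A
P = 2561 / 3.7000e-04
P = 6.9216e+06


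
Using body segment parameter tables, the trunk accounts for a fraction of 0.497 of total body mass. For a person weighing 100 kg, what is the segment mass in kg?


m_segment = body_mass * fraction
m_segment = 100 * 0.497
m_segment = 49.7000


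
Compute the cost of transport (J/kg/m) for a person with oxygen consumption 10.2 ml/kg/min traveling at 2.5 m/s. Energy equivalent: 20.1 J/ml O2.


Power per kg = VO2 * 20.1 / 60
Power per kg = 10.2 * 20.1 / 60 = 3.4170 W/kg
Cost = power_per_kg / speed
Cost = 3.4170 / 2.5
Cost = 1.3668


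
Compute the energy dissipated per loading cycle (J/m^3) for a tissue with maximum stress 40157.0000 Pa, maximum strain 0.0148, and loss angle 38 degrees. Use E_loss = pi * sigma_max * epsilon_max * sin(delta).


E_loss = pi * sigma_max * epsilon_max * sin(delta)
delta = 38 deg = 0.6632 rad
sin(delta) = 0.6157
E_loss = pi * 40157.0000 * 0.0148 * 0.6157
E_loss = 1149.5155


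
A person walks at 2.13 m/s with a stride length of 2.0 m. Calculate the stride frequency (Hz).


f = v / stride_length
f = 2.13 / 2.0
f = 1.0650


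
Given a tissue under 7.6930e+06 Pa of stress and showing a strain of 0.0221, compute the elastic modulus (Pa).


E = stress / strain
E = 7.6930e+06 / 0.0221
E = 3.4810e+08


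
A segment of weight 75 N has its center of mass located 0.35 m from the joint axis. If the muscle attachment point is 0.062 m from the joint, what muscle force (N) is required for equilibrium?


F_muscle = W * d_load / d_muscle
F_muscle = 75 * 0.35 / 0.062
Numerator = 26.2500
F_muscle = 423.3871


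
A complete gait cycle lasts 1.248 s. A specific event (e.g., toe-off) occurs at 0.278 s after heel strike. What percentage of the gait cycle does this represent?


pct = (event_time / cycle_time) * 100
pct = (0.278 / 1.248) * 100
ratio = 0.2228
pct = 22.2756


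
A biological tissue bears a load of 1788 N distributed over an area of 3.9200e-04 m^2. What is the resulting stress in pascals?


stress = F / A
stress = 1788 / 3.9200e-04
stress = 4.5612e+06


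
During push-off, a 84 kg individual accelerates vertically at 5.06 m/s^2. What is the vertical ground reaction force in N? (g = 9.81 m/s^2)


GRF = m * (g + a)
GRF = 84 * (9.81 + 5.06)
GRF = 84 * 14.8700
GRF = 1249.0800


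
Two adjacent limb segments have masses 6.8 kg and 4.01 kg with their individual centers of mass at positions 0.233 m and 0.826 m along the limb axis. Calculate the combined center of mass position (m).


COM = (m1*x1 + m2*x2) / (m1 + m2)
COM = (6.8*0.233 + 4.01*0.826) / (6.8 + 4.01)
Numerator = 4.8967
Denominator = 10.8100
COM = 0.4530


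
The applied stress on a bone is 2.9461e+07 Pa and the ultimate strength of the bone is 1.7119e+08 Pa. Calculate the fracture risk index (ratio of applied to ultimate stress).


FRI = applied / ultimate
FRI = 2.9461e+07 / 1.7119e+08
FRI = 0.1721


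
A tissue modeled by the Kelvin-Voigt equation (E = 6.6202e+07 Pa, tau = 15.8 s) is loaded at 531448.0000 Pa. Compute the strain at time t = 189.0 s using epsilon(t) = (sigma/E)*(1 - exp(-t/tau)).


epsilon(t) = (sigma/E) * (1 - exp(-t/tau))
sigma/E = 531448.0000 / 6.6202e+07 = 0.0080
exp(-t/tau) = exp(-189.0 / 15.8) = 6.3820e-06
epsilon = 0.0080 * (1 - 6.3820e-06)
epsilon = 0.0080


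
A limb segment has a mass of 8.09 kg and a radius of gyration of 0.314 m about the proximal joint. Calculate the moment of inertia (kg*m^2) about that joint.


I = m * k^2
I = 8.09 * 0.314^2
k^2 = 0.0986
I = 0.7976


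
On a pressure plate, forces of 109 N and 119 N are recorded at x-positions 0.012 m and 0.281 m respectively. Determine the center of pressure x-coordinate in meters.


COP_x = (F1*x1 + F2*x2) / (F1 + F2)
COP_x = (109*0.012 + 119*0.281) / (109 + 119)
Numerator = 34.7470
Denominator = 228
COP_x = 0.1524


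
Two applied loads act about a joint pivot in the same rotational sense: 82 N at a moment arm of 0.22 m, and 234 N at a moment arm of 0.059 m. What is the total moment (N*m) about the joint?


M = F1 * d1 + F2 * d2
M = 82 * 0.22 + 234 * 0.059
M = 18.0400 + 13.8060
M = 31.8460


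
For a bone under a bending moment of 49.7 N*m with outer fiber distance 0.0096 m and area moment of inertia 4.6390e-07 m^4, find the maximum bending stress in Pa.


sigma = M * c / I
sigma = 49.7 * 0.0096 / 4.6390e-07
M * c = 0.4771
sigma = 1.0285e+06
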